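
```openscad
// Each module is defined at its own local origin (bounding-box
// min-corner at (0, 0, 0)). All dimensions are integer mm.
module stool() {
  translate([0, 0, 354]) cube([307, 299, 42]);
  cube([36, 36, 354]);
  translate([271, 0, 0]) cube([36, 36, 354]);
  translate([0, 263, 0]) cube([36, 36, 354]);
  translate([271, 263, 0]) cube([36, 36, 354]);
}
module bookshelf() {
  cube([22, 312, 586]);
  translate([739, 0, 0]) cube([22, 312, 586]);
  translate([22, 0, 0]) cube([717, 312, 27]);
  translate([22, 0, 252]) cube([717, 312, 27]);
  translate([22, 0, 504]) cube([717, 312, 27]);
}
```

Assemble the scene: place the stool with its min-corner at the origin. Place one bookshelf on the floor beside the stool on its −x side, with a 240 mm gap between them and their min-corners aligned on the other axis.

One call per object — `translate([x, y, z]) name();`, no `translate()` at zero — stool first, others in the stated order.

stool();
translate([-1001, 0, 0]) bookshelf();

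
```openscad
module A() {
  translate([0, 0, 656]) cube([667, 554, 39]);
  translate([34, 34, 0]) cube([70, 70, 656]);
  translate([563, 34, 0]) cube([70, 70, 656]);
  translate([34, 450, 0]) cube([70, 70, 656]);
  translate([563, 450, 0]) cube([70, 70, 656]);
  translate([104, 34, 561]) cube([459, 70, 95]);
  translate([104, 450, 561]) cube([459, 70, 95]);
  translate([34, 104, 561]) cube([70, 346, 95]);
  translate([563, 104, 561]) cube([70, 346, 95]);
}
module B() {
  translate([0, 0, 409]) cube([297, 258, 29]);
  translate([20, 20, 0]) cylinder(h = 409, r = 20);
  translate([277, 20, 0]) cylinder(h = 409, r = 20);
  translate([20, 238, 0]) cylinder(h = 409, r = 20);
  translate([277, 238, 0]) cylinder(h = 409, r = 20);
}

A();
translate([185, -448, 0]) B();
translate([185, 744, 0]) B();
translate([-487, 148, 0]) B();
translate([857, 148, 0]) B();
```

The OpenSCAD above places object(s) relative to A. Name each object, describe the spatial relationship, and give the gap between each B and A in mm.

A is a table. B is a stool. Four stools sit around the table at the −y, +y, −x, +x sides. The gap between each stool and the table is 190 mm.

Each stool's nearest face is 190 mm from the table's bounding box.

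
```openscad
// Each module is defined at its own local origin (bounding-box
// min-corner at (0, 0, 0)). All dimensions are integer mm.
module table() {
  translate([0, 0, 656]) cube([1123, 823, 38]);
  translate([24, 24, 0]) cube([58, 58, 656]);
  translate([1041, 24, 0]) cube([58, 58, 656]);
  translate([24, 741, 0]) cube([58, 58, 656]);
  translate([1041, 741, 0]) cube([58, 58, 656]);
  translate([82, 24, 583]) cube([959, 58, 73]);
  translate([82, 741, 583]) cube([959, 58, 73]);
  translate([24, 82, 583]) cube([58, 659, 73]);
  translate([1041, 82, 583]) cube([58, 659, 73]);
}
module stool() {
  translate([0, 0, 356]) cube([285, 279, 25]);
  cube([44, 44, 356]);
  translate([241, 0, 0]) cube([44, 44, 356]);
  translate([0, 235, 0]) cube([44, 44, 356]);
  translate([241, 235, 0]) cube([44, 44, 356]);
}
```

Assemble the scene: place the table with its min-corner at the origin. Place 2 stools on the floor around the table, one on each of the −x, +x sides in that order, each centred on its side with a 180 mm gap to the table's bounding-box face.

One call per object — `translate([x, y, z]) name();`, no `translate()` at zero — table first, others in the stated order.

table();
translate([-465, 272, 0]) stool();
translate([1303, 272, 0]) stool();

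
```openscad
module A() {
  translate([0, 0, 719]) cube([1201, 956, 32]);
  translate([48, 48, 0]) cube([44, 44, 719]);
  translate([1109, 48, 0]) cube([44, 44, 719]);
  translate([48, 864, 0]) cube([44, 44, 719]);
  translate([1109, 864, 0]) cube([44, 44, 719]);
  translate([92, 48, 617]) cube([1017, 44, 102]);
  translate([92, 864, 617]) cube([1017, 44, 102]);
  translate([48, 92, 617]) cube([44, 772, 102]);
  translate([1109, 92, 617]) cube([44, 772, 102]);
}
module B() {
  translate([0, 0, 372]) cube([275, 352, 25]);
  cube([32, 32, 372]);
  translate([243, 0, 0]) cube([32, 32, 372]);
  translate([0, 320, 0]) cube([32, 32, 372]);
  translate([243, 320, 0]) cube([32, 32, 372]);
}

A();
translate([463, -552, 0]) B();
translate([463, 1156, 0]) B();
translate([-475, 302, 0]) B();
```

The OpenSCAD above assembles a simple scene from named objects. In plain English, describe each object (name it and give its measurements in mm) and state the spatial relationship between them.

A is a table with a 1201×956 mm rectangular top, 32 mm thick, top surface at z = 751 mm, supported by four 44×44 mm square legs, each inset 48 mm from the nearest pair of top edges, running from the floor. Four apron rails, 44 mm thick and 102 mm tall, run between adjacent legs with their top edges flush with the underside of the top and their outer faces flush with the legs' outer faces.

B is a four-legged stool. The seat is 275×352 mm, 25 mm thick, top at z = 397 mm. It stands on four square legs, each 32×32 mm in cross-section, from z = 0 to the seat underside, each flush with a corner of the seat.

Three stools sit around the table at the −y, +y, −x sides.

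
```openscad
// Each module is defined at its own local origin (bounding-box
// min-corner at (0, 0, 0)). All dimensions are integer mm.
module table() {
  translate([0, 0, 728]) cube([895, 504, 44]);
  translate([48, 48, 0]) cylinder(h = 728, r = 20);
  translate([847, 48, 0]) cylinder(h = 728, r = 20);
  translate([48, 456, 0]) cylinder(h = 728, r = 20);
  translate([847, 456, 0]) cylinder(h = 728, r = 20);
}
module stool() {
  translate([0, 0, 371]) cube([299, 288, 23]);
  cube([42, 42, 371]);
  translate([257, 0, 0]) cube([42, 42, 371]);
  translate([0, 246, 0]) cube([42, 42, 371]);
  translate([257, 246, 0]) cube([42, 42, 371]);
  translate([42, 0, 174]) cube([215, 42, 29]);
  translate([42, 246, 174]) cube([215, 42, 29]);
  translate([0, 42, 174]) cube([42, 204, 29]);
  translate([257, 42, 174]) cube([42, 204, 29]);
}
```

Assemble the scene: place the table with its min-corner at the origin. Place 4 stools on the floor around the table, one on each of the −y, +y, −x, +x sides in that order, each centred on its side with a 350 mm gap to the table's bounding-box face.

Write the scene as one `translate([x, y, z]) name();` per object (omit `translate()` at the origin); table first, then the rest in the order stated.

table();
translate([298, -638, 0]) stool();
translate([298, 854, 0]) stool();
translate([-649, 108, 0]) stool();
translate([1245, 108, 0]) stool();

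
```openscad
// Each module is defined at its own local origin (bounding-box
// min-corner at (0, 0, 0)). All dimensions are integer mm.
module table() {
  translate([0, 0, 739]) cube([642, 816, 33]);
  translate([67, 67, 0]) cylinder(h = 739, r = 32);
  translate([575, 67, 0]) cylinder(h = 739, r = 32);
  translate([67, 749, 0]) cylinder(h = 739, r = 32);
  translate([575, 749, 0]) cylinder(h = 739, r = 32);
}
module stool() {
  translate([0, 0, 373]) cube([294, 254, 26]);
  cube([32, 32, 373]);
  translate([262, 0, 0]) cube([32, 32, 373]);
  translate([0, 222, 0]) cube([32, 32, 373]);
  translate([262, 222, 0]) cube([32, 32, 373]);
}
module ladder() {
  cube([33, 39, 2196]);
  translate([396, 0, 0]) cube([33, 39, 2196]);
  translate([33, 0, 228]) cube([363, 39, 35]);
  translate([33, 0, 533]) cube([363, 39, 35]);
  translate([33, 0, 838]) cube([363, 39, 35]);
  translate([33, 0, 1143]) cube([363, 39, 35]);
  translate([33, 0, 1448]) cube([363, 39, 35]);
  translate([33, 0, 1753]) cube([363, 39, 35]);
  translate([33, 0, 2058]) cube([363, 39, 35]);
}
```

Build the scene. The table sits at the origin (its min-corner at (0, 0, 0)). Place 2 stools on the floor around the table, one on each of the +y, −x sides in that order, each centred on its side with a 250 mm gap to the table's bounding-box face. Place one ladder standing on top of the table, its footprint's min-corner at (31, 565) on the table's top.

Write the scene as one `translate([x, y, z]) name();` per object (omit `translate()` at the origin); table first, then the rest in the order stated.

table();
translate([174, 1066, 0]) stool();
translate([-544, 281, 0]) stool();
translate([31, 565, 772]) ladder();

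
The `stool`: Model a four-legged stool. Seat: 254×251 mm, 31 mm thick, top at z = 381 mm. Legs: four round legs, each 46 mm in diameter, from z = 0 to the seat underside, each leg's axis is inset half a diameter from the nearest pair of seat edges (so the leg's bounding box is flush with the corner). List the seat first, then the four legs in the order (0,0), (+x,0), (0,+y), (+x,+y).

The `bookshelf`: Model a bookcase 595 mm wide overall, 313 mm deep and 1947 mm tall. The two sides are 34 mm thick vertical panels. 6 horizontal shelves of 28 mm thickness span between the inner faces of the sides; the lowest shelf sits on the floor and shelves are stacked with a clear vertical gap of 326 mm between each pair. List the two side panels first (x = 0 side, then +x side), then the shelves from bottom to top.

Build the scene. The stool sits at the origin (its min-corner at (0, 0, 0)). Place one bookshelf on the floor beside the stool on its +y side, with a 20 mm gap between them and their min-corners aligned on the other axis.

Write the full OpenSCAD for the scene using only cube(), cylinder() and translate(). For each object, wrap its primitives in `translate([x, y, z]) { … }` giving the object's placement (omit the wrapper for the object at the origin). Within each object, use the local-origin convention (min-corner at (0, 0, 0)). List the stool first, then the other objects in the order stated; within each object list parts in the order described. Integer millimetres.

translate([0, 0, 350]) cube([254, 251, 31]);
translate([23, 23, 0]) cylinder(h = 350, r = 23);
translate([231, 23, 0]) cylinder(h = 350, r = 23);
translate([23, 228, 0]) cylinder(h = 350, r = 23);
translate([231, 228, 0]) cylinder(h = 350, r = 23);
translate([0, 271, 0]) {
  cube([34, 313, 1947]);
  translate([561, 0, 0]) cube([34, 313, 1947]);
  translate([34, 0, 0]) cube([527, 313, 28]);
  translate([34, 0, 354]) cube([527, 313, 28]);
  translate([34, 0, 708]) cube([527, 313, 28]);
  translate([34, 0, 1062]) cube([527, 313, 28]);
  translate([34, 0, 1416]) cube([527, 313, 28]);
  translate([34, 0, 1770]) cube([527, 313, 28]);
}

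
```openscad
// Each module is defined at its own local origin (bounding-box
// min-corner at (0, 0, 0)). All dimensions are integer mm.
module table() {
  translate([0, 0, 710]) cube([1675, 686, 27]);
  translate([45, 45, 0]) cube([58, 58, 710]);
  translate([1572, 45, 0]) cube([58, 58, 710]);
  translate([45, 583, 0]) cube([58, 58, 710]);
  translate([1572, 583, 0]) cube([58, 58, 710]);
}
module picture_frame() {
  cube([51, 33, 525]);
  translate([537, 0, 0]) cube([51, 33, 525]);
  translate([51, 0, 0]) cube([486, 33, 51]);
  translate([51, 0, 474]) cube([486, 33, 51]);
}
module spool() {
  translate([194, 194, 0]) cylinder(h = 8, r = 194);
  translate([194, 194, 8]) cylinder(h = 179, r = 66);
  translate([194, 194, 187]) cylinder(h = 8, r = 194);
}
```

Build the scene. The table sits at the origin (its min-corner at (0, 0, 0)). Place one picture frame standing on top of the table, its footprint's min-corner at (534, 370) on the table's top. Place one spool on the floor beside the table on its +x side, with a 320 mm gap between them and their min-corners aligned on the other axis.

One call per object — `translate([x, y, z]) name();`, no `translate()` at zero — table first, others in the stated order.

table();
translate([534, 370, 737]) picture_frame();
translate([1995, 0, 0]) spool();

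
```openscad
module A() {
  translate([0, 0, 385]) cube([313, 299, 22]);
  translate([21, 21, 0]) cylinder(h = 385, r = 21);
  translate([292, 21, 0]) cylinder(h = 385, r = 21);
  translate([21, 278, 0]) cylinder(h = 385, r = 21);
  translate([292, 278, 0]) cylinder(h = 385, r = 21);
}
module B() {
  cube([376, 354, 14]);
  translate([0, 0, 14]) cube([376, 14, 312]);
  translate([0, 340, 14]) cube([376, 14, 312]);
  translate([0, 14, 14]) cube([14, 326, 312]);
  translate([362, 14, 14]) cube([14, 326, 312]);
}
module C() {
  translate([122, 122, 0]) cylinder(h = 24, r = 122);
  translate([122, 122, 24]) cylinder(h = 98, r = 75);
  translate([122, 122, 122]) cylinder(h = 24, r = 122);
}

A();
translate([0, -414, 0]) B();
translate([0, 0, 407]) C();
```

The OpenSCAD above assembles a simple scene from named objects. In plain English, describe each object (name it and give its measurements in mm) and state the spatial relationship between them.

A is a four-legged stool. The seat is a 313×299×22 mm slab whose top surface is at z = 407 mm; four round legs, each 42 mm in diameter, run from the floor (z = 0) to the underside of the seat, each leg's axis is inset half a diameter from the nearest pair of seat edges (so the leg's bounding box is flush with the corner).

B is an open-topped rectangular box: outside dimensions 376×354×326 mm, with a uniform wall and base thickness of 14 mm. The base is a full 376×354 slab on the floor; four walls sit on top of the base. The front and back walls (the −y and +y sides) span the full width; the two side walls fit between them.

C is a spool: two coaxial disc flanges of radius 122 mm and thickness 24 mm, joined by a core cylinder of radius 75 mm and height 98 mm. The lower flange rests on z = 0 and the three cylinders share a vertical axis.

The open box is on the floor beside the stool on its −y side. The spool is on top of the stool.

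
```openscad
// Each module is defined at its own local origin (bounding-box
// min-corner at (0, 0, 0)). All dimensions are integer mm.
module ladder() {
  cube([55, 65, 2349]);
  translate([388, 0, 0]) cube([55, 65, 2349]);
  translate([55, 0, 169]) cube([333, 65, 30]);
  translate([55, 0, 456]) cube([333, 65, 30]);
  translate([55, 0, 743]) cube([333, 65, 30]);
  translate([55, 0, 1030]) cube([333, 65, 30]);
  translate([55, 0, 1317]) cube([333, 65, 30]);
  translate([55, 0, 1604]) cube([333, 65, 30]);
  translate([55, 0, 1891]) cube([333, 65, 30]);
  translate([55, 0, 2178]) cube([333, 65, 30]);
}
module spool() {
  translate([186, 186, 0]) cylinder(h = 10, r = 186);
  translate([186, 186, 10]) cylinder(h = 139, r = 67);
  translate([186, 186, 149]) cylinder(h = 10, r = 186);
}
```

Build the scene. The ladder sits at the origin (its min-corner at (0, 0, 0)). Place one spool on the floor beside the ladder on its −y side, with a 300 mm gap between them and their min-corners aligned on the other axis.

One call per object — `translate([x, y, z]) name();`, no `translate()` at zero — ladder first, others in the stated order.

ladder();
translate([0, -672, 0]) spool();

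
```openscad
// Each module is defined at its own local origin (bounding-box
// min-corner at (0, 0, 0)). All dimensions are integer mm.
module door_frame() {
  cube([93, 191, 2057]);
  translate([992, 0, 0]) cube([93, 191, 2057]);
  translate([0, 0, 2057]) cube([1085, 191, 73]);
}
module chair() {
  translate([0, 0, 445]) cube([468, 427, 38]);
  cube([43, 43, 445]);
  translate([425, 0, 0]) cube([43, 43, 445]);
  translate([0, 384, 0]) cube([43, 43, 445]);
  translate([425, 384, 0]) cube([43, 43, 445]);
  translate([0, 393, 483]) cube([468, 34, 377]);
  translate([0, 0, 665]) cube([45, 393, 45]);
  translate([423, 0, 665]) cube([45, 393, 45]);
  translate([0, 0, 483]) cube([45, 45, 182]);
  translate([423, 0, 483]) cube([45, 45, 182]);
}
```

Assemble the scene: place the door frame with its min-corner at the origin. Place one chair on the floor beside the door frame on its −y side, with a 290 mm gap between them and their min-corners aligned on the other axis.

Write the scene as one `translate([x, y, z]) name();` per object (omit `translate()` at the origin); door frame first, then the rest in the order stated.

door_frame();
translate([0, -717, 0]) chair();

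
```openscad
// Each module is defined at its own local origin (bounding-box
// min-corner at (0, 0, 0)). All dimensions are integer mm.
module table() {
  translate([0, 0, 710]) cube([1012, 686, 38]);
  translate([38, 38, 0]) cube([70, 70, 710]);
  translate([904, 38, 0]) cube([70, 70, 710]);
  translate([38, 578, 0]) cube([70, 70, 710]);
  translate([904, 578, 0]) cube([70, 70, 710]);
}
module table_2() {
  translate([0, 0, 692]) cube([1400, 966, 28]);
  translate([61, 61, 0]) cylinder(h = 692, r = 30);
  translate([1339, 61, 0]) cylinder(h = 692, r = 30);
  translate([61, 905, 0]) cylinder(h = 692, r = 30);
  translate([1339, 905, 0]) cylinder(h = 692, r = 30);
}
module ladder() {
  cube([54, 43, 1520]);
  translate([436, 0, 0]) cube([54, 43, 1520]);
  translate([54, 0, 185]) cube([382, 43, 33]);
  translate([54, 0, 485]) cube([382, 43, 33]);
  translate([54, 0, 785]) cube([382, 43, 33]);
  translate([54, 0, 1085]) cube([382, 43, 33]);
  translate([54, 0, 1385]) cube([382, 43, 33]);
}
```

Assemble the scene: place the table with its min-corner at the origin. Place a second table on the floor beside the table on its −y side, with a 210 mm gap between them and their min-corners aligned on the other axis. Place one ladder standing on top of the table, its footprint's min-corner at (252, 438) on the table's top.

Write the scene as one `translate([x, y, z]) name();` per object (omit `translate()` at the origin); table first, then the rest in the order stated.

table();
translate([0, -1176, 0]) table_2();
translate([252, 438, 748]) ladder();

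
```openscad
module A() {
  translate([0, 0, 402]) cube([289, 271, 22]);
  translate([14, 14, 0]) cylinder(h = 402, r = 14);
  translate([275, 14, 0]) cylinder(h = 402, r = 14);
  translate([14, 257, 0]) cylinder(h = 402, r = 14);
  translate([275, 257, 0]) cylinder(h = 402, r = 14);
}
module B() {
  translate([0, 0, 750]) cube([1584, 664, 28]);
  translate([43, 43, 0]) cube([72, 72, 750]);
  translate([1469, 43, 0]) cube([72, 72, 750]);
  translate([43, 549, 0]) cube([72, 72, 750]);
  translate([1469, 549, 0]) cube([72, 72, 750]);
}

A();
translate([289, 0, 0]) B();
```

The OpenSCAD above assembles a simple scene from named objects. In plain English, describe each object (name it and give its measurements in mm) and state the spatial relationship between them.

A is a four-legged stool. The seat is a 289×271×22 mm slab whose top surface is at z = 424 mm; four round legs, each 28 mm in diameter, run from the floor (z = 0) to the underside of the seat, each leg's axis is inset half a diameter from the nearest pair of seat edges (so the leg's bounding box is flush with the corner).

B is a table: top 1584 mm (x) × 664 mm (y), 28 mm thick, upper face at z = 778 mm, on four 72×72 mm square legs, each inset 43 mm from the nearest pair of top edges, running from z = 0 to the bottom of the top.

The table is against the stool's +x side, with their −y faces flush.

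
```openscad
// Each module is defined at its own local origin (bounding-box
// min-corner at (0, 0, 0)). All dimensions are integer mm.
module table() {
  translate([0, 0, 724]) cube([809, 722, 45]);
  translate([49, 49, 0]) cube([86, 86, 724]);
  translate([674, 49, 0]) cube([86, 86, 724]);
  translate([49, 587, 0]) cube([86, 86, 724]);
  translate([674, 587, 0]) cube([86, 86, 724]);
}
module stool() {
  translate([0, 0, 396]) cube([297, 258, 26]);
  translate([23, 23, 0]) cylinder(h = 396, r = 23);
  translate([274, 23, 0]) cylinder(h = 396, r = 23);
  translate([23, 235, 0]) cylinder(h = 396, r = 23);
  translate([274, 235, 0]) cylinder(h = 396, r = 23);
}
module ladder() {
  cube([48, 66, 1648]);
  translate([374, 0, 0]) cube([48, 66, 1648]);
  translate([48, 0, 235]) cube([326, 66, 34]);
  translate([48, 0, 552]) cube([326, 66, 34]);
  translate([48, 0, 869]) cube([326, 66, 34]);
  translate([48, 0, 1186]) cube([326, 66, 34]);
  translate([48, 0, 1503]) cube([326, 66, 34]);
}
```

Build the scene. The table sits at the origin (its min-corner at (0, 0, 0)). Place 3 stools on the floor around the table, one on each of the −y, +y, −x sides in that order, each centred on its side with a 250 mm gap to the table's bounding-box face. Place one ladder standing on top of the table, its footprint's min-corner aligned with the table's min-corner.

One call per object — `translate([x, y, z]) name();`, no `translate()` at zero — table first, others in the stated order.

table();
translate([256, -508, 0]) stool();
translate([256, 972, 0]) stool();
translate([-547, 232, 0]) stool();
translate([0, 0, 769]) ladder();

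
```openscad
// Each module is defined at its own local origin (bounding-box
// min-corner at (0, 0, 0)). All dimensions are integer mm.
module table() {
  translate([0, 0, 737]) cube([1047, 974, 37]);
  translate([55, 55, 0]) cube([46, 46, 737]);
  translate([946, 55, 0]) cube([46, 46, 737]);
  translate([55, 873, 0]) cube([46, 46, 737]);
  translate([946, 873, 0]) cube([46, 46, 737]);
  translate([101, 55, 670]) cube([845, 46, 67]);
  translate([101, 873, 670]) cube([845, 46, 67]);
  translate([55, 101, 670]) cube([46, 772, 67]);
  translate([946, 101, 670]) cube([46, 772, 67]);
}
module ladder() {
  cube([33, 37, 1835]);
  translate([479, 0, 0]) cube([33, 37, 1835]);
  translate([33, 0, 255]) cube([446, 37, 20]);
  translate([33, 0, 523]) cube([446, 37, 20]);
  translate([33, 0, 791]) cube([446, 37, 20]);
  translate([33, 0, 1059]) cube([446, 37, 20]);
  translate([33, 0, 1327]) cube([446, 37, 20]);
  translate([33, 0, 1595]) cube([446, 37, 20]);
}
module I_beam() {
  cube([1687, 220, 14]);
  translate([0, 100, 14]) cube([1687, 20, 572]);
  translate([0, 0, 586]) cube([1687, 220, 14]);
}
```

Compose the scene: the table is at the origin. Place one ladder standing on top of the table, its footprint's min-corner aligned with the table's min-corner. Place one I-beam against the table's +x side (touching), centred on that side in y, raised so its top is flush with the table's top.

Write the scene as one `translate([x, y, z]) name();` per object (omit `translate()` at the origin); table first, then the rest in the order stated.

table();
translate([0, 0, 774]) ladder();
translate([1047, 377, 174]) I_beam();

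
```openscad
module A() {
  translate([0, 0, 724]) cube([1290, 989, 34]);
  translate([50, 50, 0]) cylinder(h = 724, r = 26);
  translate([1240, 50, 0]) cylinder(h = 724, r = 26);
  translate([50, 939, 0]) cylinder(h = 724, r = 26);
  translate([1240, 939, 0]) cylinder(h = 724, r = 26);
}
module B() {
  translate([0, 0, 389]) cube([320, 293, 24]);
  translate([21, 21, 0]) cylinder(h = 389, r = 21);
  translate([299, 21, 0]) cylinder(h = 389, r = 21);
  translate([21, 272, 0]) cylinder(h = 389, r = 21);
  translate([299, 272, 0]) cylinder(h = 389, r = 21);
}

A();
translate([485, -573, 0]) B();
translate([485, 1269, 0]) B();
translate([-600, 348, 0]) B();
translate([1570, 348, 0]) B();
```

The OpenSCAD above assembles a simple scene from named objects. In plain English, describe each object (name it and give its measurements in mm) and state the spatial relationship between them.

A is a table: top 1290 mm (x) × 989 mm (y), 34 mm thick, upper face at z = 758 mm, on four round legs of 52 mm diameter, each leg's bounding box inset 24 mm from the nearest pair of top edges, running from z = 0 to the bottom of the top.

B is a four-legged stool. The seat is a 320×293×24 mm slab whose top surface is at z = 413 mm; four round legs, each 42 mm in diameter, run from the floor (z = 0) to the underside of the seat, each leg's axis is inset half a diameter from the nearest pair of seat edges (so the leg's bounding box is flush with the corner).

Four stools sit around the table at the −y, +y, −x, +x sides.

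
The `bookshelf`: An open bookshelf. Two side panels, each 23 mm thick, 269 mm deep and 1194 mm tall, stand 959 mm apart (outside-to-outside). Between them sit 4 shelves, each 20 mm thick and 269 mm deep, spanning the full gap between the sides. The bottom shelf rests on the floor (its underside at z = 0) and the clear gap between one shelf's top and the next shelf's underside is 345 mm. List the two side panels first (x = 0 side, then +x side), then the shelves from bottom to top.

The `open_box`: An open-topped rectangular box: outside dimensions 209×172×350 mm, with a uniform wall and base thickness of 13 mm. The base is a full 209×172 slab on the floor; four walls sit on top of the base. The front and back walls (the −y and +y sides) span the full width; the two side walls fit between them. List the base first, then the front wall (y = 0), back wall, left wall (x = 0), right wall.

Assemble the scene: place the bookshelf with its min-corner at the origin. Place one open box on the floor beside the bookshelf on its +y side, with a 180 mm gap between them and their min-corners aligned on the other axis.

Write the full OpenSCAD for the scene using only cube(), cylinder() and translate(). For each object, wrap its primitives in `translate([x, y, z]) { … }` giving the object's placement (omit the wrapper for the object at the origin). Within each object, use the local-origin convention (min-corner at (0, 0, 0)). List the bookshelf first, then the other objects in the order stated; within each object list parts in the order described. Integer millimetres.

cube([23, 269, 1194]);
translate([936, 0, 0]) cube([23, 269, 1194]);
translate([23, 0, 0]) cube([913, 269, 20]);
translate([23, 0, 365]) cube([913, 269, 20]);
translate([23, 0, 730]) cube([913, 269, 20]);
translate([23, 0, 1095]) cube([913, 269, 20]);
translate([0, 449, 0]) {
  cube([209, 172, 13]);
  translate([0, 0, 13]) cube([209, 13, 337]);
  translate([0, 159, 13]) cube([209, 13, 337]);
  translate([0, 13, 13]) cube([13, 146, 337]);
  translate([196, 13, 13]) cube([13, 146, 337]);
}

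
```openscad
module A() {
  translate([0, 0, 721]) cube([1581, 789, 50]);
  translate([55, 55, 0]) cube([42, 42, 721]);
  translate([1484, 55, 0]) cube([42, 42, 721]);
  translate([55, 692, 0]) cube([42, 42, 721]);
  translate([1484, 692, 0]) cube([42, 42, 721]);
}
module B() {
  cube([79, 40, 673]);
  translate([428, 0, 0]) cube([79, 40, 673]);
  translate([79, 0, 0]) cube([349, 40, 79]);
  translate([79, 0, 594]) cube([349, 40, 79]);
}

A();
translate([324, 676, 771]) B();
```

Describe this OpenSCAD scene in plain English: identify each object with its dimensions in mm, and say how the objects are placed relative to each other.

A is a table: top 1581 mm (x) × 789 mm (y), 50 mm thick, upper face at z = 771 mm, on four 42×42 mm square legs, each inset 55 mm from the nearest pair of top edges, running from z = 0 to the bottom of the top.

B is a picture frame with a 349×515 mm rectangular opening (x by z) and a uniform 79 mm border on every side. Frame depth is 40 mm along y. It is built from two vertical stiles running the full outside height and two horizontal rails spanning the gap between the stiles.

The picture frame is on top of the table.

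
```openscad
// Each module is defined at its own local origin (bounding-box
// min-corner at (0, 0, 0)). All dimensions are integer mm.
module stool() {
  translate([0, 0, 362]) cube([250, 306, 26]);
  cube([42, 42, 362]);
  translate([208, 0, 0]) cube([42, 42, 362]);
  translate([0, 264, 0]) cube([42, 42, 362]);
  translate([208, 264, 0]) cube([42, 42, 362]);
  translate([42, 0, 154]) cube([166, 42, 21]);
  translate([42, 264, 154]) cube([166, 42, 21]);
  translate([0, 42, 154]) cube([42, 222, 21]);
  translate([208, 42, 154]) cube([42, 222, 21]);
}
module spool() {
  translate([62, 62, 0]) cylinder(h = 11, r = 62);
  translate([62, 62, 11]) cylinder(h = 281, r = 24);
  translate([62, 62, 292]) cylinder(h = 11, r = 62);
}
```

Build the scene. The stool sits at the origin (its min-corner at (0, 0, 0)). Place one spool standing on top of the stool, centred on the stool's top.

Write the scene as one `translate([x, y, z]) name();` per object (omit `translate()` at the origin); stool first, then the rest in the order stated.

stool();
translate([63, 91, 388]) spool();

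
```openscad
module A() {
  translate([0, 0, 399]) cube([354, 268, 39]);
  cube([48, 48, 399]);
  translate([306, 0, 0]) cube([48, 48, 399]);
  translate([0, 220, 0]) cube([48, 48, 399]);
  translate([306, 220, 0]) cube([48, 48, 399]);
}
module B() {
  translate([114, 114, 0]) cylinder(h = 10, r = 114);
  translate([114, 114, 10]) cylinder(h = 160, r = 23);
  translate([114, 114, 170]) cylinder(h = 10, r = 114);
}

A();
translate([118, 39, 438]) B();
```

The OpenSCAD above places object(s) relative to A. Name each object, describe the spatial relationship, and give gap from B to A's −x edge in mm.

The spool's min-x is at 118; the stool's min-x is 0; gap = 118 mm.

A is a stool. B is a spool. The spool is on top of the stool. The gap from the spool to the stool's −x edge is 118 mm.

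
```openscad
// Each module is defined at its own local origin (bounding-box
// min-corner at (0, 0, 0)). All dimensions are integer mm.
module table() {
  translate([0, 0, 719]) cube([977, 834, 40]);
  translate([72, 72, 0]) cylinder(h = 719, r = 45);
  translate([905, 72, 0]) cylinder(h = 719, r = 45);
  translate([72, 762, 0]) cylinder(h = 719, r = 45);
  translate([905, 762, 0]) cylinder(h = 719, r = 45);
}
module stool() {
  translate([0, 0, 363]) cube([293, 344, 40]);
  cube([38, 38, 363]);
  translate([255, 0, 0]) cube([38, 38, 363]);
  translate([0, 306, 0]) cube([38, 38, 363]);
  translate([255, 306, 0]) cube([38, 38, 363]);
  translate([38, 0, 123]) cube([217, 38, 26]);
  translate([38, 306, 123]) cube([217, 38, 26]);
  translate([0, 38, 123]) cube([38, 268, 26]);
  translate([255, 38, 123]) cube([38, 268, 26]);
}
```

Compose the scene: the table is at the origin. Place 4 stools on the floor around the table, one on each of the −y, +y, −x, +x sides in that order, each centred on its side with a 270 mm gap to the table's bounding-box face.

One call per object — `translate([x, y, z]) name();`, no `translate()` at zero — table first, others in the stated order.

table();
translate([342, -614, 0]) stool();
translate([342, 1104, 0]) stool();
translate([-563, 245, 0]) stool();
translate([1247, 245, 0]) stool();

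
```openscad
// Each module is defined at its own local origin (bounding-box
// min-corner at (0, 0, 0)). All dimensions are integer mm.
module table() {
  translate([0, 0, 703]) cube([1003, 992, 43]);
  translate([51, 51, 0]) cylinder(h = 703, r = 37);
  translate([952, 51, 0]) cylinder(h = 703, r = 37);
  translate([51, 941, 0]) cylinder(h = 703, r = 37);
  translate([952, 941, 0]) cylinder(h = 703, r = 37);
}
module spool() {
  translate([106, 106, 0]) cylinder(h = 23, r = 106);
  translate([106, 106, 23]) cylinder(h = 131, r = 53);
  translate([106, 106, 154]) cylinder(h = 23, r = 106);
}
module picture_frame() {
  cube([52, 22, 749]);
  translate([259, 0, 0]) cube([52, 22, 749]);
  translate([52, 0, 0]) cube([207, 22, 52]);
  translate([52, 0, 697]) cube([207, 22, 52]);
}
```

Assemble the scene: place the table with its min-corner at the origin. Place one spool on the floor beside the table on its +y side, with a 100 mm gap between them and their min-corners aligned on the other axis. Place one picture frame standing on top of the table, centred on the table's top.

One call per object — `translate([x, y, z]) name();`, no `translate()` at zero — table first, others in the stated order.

table();
translate([0, 1092, 0]) spool();
translate([346, 485, 746]) picture_frame();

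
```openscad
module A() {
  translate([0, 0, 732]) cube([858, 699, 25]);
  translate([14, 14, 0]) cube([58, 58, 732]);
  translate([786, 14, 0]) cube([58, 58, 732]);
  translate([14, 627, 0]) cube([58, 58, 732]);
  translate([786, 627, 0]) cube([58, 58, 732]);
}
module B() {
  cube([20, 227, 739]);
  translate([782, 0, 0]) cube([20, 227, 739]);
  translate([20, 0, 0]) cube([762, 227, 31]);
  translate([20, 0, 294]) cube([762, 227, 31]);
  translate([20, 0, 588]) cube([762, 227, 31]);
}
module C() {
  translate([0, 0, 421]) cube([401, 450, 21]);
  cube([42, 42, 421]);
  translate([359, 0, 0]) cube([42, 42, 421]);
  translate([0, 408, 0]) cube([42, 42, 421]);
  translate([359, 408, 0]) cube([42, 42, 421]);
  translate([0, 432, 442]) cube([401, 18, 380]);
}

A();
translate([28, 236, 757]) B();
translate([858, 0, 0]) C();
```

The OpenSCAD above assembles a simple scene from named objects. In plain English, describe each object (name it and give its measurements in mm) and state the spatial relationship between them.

A is a table with a 858×699 mm rectangular top, 25 mm thick, top surface at z = 757 mm, supported by four 58×58 mm square legs, each inset 14 mm from the nearest pair of top edges, running from the floor.

B is an open bookshelf. Two side panels, each 20 mm thick, 227 mm deep and 739 mm tall, stand 802 mm apart (outside-to-outside). Between them sit 3 shelves, each 31 mm thick and 227 mm deep, spanning the full gap between the sides. The bottom shelf rests on the floor (its underside at z = 0) and the clear gap between one shelf's top and the next shelf's underside is 263 mm.

C is a chair: 401×450 mm seat, 21 mm thick, top at z = 442 mm, on four 42 mm square corner legs flush with the seat edges. A 18 mm thick backrest slab spans the full seat width, extending 380 mm above the seat top, its back face flush with the seat's +y edge.

The bookshelf is on top of the table, centred. The chair is against the table's +x side, with their −y faces flush.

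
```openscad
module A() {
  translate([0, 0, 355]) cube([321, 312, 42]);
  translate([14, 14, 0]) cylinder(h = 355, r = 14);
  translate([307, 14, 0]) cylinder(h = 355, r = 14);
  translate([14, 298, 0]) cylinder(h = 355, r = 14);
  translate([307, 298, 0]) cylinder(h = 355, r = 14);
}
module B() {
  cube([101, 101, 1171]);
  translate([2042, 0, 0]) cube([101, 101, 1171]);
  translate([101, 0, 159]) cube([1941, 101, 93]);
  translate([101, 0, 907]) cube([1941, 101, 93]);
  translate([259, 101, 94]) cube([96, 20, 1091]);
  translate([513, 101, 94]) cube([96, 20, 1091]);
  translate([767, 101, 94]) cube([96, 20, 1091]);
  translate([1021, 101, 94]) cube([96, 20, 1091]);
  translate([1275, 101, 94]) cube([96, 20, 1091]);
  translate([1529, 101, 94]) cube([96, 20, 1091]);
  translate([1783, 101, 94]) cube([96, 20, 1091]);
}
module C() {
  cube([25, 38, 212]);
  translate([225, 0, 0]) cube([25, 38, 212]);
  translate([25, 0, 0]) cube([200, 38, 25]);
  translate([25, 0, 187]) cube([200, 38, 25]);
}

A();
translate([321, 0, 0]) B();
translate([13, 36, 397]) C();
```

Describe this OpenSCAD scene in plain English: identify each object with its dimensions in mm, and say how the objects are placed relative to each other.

A is a four-legged stool. The seat is 321×312 mm, 42 mm thick, top at z = 397 mm. It stands on four round legs, each 28 mm in diameter, from z = 0 to the seat underside, each leg's axis is inset half a diameter from the nearest pair of seat edges (so the leg's bounding box is flush with the corner).

B is a fence section. Two 101×101 mm posts, 1171 mm tall, stand on the floor with a clear span of 1941 mm between their inner faces. Two horizontal rails of 101×93 mm section span the gap between the posts with their undersides at z = 159 mm and z = 907 mm, flush with the posts' −y face. 7 pickets, each 96 mm wide, 20 mm thick and 1091 mm tall, are fixed to the +y face of the rails with their bottoms at z = 94 mm, evenly spaced across the span with equal gaps (rounded down to the nearest mm) at the −x end and between each pair — any rounding remainder accumulates at the +x end.

C is a picture frame with a 200×162 mm rectangular opening (x by z) and a uniform 25 mm border on every side. Frame depth is 38 mm along y. It is built from two vertical stiles running the full outside height and two horizontal rails spanning the gap between the stiles.

The fence section is against the stool's +x side, with their −y faces flush. The picture frame is on top of the stool.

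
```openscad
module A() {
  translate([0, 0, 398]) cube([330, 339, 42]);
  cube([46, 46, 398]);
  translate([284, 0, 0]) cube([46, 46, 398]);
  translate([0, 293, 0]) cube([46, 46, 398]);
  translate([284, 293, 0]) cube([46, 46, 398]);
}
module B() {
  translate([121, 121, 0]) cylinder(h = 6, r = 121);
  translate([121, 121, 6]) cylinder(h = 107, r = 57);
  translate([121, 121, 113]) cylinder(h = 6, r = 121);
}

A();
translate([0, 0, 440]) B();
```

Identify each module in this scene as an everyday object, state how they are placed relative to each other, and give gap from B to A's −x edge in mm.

A is a stool. B is a spool. The spool is on top of the stool. The gap from the spool to the stool's −x edge is 0 mm.

The spool's min-x is at 0; the stool's min-x is 0; gap = 0 mm.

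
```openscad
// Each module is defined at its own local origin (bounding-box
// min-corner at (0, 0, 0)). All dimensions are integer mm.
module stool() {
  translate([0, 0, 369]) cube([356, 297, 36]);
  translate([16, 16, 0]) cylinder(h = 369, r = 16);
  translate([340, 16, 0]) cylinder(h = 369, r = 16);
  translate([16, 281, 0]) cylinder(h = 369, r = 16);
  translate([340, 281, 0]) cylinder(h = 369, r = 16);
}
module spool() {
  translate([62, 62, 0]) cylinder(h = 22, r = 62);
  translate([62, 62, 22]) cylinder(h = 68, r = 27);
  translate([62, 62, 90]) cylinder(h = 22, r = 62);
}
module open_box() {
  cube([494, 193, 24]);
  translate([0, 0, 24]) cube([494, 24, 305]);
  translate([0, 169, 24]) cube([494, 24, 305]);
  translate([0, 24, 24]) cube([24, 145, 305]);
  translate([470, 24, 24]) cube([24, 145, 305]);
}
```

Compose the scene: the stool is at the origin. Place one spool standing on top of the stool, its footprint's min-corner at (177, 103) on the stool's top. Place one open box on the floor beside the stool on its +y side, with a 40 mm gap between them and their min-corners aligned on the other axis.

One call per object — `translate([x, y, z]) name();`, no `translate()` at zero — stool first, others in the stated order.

stool();
translate([177, 103, 405]) spool();
translate([0, 337, 0]) open_box();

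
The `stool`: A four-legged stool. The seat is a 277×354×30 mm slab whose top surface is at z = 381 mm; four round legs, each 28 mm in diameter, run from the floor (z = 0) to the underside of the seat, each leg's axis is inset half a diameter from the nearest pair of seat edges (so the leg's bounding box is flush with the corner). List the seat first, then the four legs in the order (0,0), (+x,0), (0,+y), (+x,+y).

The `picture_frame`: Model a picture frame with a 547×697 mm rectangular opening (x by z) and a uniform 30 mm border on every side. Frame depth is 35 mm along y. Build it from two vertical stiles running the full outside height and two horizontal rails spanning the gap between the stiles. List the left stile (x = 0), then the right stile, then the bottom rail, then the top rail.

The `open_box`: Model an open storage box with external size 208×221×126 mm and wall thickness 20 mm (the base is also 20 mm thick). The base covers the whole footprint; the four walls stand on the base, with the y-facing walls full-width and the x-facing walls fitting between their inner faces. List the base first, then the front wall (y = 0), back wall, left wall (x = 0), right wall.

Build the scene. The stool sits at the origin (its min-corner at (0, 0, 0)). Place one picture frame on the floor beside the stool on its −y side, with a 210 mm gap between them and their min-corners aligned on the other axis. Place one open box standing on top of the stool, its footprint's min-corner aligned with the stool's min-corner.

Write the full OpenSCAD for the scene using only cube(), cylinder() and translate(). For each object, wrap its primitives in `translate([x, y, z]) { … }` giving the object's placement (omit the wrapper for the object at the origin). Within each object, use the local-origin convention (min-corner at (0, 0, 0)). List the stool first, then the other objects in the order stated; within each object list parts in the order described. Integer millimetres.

translate([0, 0, 351]) cube([277, 354, 30]);
translate([14, 14, 0]) cylinder(h = 351, r = 14);
translate([263, 14, 0]) cylinder(h = 351, r = 14);
translate([14, 340, 0]) cylinder(h = 351, r = 14);
translate([263, 340, 0]) cylinder(h = 351, r = 14);
translate([0, -245, 0]) {
  cube([30, 35, 757]);
  translate([577, 0, 0]) cube([30, 35, 757]);
  translate([30, 0, 0]) cube([547, 35, 30]);
  translate([30, 0, 727]) cube([547, 35, 30]);
}
translate([0, 0, 381]) {
  cube([208, 221, 20]);
  translate([0, 0, 20]) cube([208, 20, 106]);
  translate([0, 201, 20]) cube([208, 20, 106]);
  translate([0, 20, 20]) cube([20, 181, 106]);
  translate([188, 20, 20]) cube([20, 181, 106]);
}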